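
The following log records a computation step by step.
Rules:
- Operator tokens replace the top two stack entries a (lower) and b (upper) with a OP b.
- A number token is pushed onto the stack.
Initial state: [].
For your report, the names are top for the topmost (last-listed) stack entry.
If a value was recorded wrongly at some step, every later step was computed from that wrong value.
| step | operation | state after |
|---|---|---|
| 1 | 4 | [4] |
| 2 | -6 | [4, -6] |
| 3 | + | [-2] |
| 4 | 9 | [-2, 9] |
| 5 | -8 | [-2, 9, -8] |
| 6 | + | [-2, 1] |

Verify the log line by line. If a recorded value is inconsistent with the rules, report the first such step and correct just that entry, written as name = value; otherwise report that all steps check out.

Recomputing the run from the initial state:
step 1: [4]
step 2: [4, -6]
step 3: [-2]
step 4: [-2, 9]
step 5: [-2, 9, -8]
step 6: [-2, 1]
This matches the log at every step.

no error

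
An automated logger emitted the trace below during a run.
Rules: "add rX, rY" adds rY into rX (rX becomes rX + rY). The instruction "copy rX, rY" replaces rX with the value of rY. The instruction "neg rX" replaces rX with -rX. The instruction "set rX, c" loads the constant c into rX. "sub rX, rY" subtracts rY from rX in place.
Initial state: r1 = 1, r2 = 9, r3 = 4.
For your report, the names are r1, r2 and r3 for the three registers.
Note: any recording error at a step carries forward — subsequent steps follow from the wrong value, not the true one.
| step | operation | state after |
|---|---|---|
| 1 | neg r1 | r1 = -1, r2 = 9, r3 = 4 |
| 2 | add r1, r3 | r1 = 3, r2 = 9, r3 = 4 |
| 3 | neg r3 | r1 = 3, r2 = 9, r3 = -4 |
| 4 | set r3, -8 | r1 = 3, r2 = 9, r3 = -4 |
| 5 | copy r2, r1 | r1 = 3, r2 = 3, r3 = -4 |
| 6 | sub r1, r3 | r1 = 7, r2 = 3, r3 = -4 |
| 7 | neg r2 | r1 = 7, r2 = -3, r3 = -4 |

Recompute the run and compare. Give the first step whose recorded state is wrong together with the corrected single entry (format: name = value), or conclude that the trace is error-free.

step 4, r3 = -8

Recomputing the run from the initial state:
step 1: r1 = -1, r2 = 9, r3 = 4
step 2: r1 = 3, r2 = 9, r3 = 4
step 3: r1 = 3, r2 = 9, r3 = -4
step 4: r1 = 3, r2 = 9, r3 = -8
step 5: r1 = 3, r2 = 3, r3 = -8
step 6: r1 = 11, r2 = 3, r3 = -8
step 7: r1 = 11, r2 = -3, r3 = -8
The first disagreement with the trace is at step 4, where the value should be r3 = -8.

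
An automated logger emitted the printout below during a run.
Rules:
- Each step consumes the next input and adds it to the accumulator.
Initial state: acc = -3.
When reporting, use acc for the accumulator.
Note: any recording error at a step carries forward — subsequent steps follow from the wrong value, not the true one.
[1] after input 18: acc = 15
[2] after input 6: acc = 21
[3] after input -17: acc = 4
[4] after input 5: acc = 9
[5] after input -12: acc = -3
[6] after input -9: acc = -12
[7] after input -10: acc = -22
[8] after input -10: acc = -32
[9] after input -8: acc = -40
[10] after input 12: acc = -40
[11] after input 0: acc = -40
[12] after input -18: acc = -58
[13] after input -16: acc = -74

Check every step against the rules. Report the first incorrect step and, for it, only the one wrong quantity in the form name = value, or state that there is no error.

step 10, acc = -28

Recomputing the run from the initial state:
step 1: acc = 15
step 2: acc = 21
step 3: acc = 4
step 4: acc = 9
step 5: acc = -3
step 6: acc = -12
step 7: acc = -22
step 8: acc = -32
step 9: acc = -40
step 10: acc = -28
step 11: acc = -28
step 12: acc = -46
step 13: acc = -62
The first disagreement with the printout is at step 10, where the value should be acc = -28.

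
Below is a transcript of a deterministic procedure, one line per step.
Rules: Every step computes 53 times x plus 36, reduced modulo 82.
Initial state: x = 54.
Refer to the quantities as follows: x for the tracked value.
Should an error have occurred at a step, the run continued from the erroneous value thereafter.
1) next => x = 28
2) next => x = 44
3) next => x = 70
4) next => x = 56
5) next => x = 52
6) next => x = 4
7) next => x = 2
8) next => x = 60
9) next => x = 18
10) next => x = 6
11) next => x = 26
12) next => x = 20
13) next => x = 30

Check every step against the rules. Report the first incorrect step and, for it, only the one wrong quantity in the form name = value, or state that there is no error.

Recomputing the run from the initial state:
step 1: x = 28
step 2: x = 44
step 3: x = 72
step 4: x = 80
step 5: x = 12
step 6: x = 16
step 7: x = 64
step 8: x = 66
step 9: x = 8
step 10: x = 50
step 11: x = 62
step 12: x = 42
step 13: x = 48
The first disagreement with the transcript is at step 3, where the value should be x = 72.

step 3, x = 72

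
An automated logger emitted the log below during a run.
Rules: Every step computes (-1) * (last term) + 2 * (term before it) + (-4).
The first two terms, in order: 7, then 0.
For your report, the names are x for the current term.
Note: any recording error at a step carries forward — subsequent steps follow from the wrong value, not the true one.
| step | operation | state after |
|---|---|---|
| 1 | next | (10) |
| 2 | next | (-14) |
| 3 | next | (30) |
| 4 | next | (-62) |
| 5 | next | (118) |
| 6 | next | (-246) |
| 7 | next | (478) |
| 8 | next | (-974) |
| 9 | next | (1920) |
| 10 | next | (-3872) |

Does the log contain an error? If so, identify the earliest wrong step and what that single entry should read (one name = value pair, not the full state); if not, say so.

step 9, x = 1926

1. x = -1*(0) + (2)*(7) + (-4) = 10 (consistent with the log)
2. x = -1*(10) + (2)*(0) + (-4) = -14 (consistent with the log)
3. x = -1*(-14) + (2)*(10) + (-4) = 30 (no discrepancy)
4. x = -1*(30) + (2)*(-14) + (-4) = -62 (same as recorded)
5. x = -1*(-62) + (2)*(30) + (-4) = 118 (verified)
6. x = -1*(118) + (2)*(-62) + (-4) = -246 (matches)
7. x = -1*(-246) + (2)*(118) + (-4) = 478 (exactly as logged)
8. x = -1*(478) + (2)*(-246) + (-4) = -974 (checks out)
9. x = -1*(-974) + (2)*(478) + (-4) = 1926 (not what was recorded)
Step 9 is the first one off; corrected, x = 1926.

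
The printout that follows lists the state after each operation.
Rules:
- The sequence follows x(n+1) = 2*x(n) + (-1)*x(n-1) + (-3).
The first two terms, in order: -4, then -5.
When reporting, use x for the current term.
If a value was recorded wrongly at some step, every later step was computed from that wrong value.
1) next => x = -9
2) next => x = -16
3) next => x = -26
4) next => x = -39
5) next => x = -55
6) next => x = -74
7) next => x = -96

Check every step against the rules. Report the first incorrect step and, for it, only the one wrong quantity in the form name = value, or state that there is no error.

Recomputing the run from the initial state:
step 1: x = -9
step 2: x = -16
step 3: x = -26
step 4: x = -39
step 5: x = -55
step 6: x = -74
step 7: x = -96
This matches the printout at every step.

no error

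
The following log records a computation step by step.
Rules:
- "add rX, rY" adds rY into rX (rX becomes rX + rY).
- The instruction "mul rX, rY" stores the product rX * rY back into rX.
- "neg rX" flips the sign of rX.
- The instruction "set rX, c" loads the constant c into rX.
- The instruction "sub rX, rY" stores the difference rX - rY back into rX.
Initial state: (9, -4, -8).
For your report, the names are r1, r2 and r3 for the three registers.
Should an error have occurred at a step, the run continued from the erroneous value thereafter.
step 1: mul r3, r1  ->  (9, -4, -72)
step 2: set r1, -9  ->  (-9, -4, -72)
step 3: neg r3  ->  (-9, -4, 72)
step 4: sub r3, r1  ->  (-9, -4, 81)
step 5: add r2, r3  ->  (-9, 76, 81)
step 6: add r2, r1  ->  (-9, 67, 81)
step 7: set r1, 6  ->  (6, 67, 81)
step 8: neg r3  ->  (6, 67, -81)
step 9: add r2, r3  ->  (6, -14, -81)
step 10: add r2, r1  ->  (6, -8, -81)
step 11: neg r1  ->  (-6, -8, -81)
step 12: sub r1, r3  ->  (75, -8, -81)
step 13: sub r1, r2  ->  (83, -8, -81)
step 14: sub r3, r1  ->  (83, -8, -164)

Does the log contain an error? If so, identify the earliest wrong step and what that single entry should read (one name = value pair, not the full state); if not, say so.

step 5, r2 = 77

Recomputing the run from the initial state:
step 1: r1 = 9, r2 = -4, r3 = -72
step 2: r1 = -9, r2 = -4, r3 = -72
step 3: r1 = -9, r2 = -4, r3 = 72
step 4: r1 = -9, r2 = -4, r3 = 81
step 5: r1 = -9, r2 = 77, r3 = 81
step 6: r1 = -9, r2 = 68, r3 = 81
step 7: r1 = 6, r2 = 68, r3 = 81
step 8: r1 = 6, r2 = 68, r3 = -81
step 9: r1 = 6, r2 = -13, r3 = -81
step 10: r1 = 6, r2 = -7, r3 = -81
step 11: r1 = -6, r2 = -7, r3 = -81
step 12: r1 = 75, r2 = -7, r3 = -81
step 13: r1 = 82, r2 = -7, r3 = -81
step 14: r1 = 82, r2 = -7, r3 = -163
The first disagreement with the log is at step 5, where the value should be r2 = 77.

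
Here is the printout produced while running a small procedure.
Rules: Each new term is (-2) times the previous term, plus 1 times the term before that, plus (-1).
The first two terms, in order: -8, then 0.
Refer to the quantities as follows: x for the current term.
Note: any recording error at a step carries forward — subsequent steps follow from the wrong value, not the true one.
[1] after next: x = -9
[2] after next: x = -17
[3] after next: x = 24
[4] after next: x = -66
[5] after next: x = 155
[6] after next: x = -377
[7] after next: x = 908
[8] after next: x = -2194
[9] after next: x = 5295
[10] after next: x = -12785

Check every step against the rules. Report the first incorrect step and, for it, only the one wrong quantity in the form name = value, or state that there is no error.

step 2, x = 17

Recomputing the run from the initial state:
step 1: x = -9
step 2: x = 17
step 3: x = -44
step 4: x = 104
step 5: x = -253
step 6: x = 609
step 7: x = -1472
step 8: x = 3552
step 9: x = -8577
step 10: x = 20705
The first disagreement with the printout is at step 2, where the value should be x = 17.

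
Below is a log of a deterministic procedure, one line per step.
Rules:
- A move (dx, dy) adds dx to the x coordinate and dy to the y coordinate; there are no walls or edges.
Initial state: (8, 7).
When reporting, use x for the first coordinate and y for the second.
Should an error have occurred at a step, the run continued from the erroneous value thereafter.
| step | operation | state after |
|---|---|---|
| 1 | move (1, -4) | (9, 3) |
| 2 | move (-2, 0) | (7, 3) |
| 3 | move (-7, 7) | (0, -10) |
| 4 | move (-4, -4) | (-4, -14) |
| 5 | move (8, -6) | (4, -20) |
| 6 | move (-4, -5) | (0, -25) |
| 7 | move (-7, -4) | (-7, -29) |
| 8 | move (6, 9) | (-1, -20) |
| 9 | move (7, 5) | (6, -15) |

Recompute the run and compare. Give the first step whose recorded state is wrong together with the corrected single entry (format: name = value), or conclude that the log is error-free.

step 3, y = 10

step 1: x = 8 + (1) = 9, y = 7 + (-4) = 3 -> exactly as logged
step 2: x = 9 + (-2) = 7, y = 3 + (0) = 3 -> in agreement
step 3: x = 7 + (-7) = 0, y = 3 + (7) = 10 -> the recorded entry deviates here
The earliest wrong entry is at step 3: it should read y = 10.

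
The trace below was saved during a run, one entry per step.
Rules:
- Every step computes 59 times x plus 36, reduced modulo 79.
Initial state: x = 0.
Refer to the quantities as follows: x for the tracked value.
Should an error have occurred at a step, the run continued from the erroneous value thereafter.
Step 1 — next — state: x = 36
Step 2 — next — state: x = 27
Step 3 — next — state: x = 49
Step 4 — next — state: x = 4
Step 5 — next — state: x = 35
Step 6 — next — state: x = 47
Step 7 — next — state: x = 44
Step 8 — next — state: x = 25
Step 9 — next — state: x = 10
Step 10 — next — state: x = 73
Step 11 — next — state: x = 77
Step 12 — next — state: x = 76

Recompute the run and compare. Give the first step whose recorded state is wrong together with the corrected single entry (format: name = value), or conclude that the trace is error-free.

no error

Recomputing the run from the initial state:
step 1: x = 36
step 2: x = 27
step 3: x = 49
step 4: x = 4
step 5: x = 35
step 6: x = 47
step 7: x = 44
step 8: x = 25
step 9: x = 10
step 10: x = 73
step 11: x = 77
step 12: x = 76
This matches the trace at every step.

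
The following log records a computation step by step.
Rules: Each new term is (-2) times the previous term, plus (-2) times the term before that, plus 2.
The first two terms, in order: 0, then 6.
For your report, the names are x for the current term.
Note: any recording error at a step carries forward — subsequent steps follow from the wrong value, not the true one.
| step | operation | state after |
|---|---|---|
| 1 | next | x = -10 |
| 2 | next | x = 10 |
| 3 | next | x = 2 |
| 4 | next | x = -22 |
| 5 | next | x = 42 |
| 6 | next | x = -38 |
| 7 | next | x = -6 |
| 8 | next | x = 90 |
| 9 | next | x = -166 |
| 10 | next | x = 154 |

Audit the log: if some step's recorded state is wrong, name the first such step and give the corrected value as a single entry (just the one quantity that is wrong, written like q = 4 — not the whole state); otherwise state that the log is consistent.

Recomputing the run from the initial state:
step 1: x = -10
step 2: x = 10
step 3: x = 2
step 4: x = -22
step 5: x = 42
step 6: x = -38
step 7: x = -6
step 8: x = 90
step 9: x = -166
step 10: x = 154
This matches the log at every step.

no error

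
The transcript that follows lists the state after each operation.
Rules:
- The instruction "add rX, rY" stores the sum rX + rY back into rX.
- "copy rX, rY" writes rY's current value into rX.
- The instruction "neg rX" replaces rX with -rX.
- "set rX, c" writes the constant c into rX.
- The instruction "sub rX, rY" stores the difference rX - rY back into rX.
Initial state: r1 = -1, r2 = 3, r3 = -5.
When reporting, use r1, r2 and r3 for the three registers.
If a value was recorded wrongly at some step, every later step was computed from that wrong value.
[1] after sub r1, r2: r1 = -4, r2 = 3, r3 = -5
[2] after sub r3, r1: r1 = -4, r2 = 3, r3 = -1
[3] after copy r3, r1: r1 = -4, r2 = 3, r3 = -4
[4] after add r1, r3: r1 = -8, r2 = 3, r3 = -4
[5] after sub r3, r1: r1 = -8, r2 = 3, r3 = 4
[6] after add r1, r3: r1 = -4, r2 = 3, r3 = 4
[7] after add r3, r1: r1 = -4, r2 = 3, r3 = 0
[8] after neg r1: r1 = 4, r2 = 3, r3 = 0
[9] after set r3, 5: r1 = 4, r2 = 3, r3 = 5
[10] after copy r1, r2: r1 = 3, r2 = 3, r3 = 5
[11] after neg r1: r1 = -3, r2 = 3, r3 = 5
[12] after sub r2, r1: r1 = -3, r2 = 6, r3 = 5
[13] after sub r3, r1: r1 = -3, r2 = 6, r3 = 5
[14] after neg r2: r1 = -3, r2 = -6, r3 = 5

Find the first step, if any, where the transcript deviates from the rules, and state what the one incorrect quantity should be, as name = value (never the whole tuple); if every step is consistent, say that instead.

step 13, r3 = 8

step 1: r1 = -1 - 3 = -4 -> in agreement
step 2: r3 = -5 - -4 = -1 -> matches
step 3: r3 = -4 -> matches
step 4: r1 = -4 + -4 = -8 -> confirmed correct
step 5: r3 = -4 - -8 = 4 -> consistent with the transcript
step 6: r1 = -8 + 4 = -4 -> verified
step 7: r3 = 4 + -4 = 0 -> exactly as logged
step 8: r1 = -(-4) = 4 -> consistent with the transcript
step 9: r3 = 5 -> consistent with the transcript
step 10: r1 = 3 -> verified
step 11: r1 = -(3) = -3 -> consistent with the transcript
step 12: r2 = 3 - -3 = 6 -> agrees with the transcript
step 13: r3 = 5 - -3 = 8 -> first mismatch against the transcript
Step 13 is the first one off; corrected, r3 = 8.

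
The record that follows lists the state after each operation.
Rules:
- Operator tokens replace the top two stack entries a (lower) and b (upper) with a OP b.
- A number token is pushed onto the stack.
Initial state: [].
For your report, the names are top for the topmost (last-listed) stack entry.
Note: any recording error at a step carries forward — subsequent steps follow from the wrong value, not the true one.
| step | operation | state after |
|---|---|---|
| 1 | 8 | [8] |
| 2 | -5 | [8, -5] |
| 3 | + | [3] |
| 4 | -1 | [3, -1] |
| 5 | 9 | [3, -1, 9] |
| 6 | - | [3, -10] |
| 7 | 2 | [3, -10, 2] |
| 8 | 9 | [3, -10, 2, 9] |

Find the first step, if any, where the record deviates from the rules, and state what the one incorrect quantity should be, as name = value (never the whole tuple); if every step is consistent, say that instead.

step 1: push 8: top = 8 -> exactly as logged
step 2: push -5: top = -5 -> consistent with the record
step 3: 8 + -5 = 3 -> verified
step 4: push -1: top = -1 -> exactly as logged
step 5: push 9: top = 9 -> in agreement
step 6: -1 - 9 = -10 -> confirmed correct
step 7: push 2: top = 2 -> agrees with the record
step 8: push 9: top = 9 -> matches
The recomputation confirms every line.

no error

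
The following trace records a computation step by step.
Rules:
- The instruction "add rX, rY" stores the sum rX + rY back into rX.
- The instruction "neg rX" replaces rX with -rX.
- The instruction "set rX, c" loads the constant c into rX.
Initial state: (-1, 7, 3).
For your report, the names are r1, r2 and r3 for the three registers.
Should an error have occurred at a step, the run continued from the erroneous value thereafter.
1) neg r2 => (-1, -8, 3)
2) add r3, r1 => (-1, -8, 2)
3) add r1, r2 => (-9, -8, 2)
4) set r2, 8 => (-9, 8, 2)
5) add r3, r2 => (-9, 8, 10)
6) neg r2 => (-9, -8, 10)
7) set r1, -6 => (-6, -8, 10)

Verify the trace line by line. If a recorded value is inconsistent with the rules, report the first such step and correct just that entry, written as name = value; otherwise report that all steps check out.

Step 1: r2 = -(7) = -7 — the entry is off here.
That makes step 1 the first incorrect line — r2 = -7 is what it should show.

step 1, r2 = -7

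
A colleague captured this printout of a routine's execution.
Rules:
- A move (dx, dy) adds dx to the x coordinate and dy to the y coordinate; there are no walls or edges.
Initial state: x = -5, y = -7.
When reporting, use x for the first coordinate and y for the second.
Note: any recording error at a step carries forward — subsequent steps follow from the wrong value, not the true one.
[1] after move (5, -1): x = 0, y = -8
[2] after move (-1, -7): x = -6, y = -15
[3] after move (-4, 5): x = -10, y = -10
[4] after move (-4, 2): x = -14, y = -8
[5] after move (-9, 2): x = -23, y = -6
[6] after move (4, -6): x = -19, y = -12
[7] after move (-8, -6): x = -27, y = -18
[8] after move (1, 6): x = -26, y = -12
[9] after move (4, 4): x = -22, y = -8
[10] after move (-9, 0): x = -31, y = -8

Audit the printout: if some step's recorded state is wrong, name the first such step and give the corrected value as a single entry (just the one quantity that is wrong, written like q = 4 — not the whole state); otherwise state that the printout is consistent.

step 2, x = -1

step 1: x = -5 + (5) = 0, y = -7 + (-1) = -8 -> consistent with the printout
step 2: x = 0 + (-1) = -1, y = -8 + (-7) = -15 -> a discrepancy with the printout
The audit stops at step 2: the recorded entry is wrong and should be x = -1.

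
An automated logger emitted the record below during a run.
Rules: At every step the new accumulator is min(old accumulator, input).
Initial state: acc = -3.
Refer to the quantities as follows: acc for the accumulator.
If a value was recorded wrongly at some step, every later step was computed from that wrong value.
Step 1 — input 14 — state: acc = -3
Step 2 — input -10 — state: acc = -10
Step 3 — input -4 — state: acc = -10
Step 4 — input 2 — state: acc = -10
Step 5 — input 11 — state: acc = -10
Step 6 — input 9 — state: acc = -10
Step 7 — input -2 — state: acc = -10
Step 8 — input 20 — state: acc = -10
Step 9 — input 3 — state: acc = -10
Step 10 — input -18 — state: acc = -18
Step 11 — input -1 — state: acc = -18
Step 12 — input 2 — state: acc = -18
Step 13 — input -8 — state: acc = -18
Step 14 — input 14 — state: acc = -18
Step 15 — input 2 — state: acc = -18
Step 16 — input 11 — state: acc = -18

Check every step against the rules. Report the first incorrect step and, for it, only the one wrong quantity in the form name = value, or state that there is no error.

Recomputing the run from the initial state:
step 1: acc = -3
step 2: acc = -10
step 3: acc = -10
step 4: acc = -10
step 5: acc = -10
step 6: acc = -10
step 7: acc = -10
step 8: acc = -10
step 9: acc = -10
step 10: acc = -18
step 11: acc = -18
step 12: acc = -18
step 13: acc = -18
step 14: acc = -18
step 15: acc = -18
step 16: acc = -18
This matches the record at every step.

no error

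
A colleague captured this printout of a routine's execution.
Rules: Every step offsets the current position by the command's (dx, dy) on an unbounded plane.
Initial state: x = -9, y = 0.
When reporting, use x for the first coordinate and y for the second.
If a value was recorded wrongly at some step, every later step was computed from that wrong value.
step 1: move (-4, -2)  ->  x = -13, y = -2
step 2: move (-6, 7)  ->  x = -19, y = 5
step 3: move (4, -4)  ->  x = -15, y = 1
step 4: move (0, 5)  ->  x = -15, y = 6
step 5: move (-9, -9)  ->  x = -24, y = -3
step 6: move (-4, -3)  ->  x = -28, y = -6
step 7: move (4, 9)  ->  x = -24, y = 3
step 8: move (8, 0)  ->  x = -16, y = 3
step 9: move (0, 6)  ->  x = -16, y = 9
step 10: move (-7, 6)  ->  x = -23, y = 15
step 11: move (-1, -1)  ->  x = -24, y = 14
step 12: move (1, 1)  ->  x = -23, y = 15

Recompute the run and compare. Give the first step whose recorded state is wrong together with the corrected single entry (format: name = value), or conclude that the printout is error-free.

no error

Recomputing the run from the initial state:
step 1: x = -13, y = -2
step 2: x = -19, y = 5
step 3: x = -15, y = 1
step 4: x = -15, y = 6
step 5: x = -24, y = -3
step 6: x = -28, y = -6
step 7: x = -24, y = 3
step 8: x = -16, y = 3
step 9: x = -16, y = 9
step 10: x = -23, y = 15
step 11: x = -24, y = 14
step 12: x = -23, y = 15
This matches the printout at every step.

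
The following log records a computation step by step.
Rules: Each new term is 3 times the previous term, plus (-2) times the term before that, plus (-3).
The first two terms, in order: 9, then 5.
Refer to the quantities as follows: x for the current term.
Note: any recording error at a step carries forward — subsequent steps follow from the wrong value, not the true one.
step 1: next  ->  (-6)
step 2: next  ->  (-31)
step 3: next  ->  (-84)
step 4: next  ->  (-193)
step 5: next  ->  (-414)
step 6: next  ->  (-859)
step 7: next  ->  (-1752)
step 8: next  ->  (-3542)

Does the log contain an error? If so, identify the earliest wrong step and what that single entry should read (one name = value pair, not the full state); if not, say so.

Recomputing the run from the initial state:
step 1: x = -6
step 2: x = -31
step 3: x = -84
step 4: x = -193
step 5: x = -414
step 6: x = -859
step 7: x = -1752
step 8: x = -3541
The first disagreement with the log is at step 8, where the value should be x = -3541.

step 8, x = -3541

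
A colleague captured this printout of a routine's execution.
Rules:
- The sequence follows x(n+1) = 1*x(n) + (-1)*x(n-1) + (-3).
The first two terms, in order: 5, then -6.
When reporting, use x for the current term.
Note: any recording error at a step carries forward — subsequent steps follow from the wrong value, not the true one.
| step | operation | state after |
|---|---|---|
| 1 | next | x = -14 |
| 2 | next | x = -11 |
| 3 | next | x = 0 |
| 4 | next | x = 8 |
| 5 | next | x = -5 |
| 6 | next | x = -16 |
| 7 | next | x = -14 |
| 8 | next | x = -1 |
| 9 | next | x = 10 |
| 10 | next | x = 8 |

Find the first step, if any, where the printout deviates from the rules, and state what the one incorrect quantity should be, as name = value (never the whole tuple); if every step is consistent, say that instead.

Recomputing the run from the initial state:
step 1: x = -14
step 2: x = -11
step 3: x = 0
step 4: x = 8
step 5: x = 5
step 6: x = -6
step 7: x = -14
step 8: x = -11
step 9: x = 0
step 10: x = 8
The first disagreement with the printout is at step 5, where the value should be x = 5.

step 5, x = 5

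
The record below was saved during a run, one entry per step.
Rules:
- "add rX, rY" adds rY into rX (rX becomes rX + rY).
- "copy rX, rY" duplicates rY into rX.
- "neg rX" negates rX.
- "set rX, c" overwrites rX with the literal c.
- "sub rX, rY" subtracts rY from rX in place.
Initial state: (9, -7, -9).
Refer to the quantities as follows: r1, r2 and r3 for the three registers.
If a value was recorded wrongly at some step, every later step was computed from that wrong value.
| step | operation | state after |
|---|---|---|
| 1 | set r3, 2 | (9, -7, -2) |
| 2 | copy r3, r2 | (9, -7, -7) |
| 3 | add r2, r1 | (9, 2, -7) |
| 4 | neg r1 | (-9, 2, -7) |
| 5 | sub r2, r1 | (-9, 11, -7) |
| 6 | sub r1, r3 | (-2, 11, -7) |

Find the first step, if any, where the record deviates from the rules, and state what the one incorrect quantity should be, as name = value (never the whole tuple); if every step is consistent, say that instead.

step 1: r3 = 2 -> the record disagrees here
First deviation found at step 1; the corrected entry is r3 = 2.

step 1, r3 = 2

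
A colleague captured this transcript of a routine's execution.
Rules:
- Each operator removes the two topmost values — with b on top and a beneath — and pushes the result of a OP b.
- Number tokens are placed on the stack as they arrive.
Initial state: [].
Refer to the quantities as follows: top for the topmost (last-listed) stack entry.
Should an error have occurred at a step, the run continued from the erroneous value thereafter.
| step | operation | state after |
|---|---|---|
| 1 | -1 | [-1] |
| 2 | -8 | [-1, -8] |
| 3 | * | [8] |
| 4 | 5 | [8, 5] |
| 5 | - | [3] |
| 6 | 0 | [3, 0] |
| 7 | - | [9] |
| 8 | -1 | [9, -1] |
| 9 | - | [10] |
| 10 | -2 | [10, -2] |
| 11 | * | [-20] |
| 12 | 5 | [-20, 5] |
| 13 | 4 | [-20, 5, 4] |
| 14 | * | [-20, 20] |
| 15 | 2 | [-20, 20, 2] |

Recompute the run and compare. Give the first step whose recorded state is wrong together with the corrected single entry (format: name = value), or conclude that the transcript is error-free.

step 7, top = 3

Step 1: push -1: top = -1 — agrees with the transcript.
Step 2: push -8: top = -8 — checks out.
Step 3: -1 * -8 = 8 — confirmed correct.
Step 4: push 5: top = 5 — checks out.
Step 5: 8 - 5 = 3 — in agreement.
Step 6: push 0: top = 0 — same as recorded.
Step 7: 3 - 0 = 3 — the transcript has a different value.
The audit stops at step 7: the recorded entry is wrong and should be top = 3.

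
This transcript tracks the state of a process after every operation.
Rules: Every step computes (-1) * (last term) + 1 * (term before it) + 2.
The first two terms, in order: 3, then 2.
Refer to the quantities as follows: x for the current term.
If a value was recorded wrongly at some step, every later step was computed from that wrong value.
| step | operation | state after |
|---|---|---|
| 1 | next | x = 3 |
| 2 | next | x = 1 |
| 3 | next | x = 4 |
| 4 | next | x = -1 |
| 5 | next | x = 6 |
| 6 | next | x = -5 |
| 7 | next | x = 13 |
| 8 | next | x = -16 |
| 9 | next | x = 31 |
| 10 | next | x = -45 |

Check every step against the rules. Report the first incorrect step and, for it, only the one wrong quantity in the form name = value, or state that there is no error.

step 1: x = -1*(2) + (1)*(3) + (2) = 3 -> agrees with the transcript
step 2: x = -1*(3) + (1)*(2) + (2) = 1 -> no discrepancy
step 3: x = -1*(1) + (1)*(3) + (2) = 4 -> checks out
step 4: x = -1*(4) + (1)*(1) + (2) = -1 -> confirmed correct
step 5: x = -1*(-1) + (1)*(4) + (2) = 7 -> the recorded entry deviates here
First incorrect step: 5; the correct value is x = 7.

step 5, x = 7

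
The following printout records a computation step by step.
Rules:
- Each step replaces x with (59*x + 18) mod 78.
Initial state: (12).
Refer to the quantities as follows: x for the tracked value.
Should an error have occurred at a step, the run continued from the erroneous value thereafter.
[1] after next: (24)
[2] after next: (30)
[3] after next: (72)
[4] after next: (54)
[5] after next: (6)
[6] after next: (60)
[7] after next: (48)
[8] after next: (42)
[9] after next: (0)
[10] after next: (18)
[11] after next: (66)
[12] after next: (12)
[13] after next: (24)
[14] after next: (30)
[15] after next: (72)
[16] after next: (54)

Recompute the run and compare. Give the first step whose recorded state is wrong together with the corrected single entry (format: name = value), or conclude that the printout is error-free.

no error

Recomputing the run from the initial state:
step 1: x = 24
step 2: x = 30
step 3: x = 72
step 4: x = 54
step 5: x = 6
step 6: x = 60
step 7: x = 48
step 8: x = 42
step 9: x = 0
step 10: x = 18
step 11: x = 66
step 12: x = 12
step 13: x = 24
step 14: x = 30
step 15: x = 72
step 16: x = 54
This matches the printout at every step.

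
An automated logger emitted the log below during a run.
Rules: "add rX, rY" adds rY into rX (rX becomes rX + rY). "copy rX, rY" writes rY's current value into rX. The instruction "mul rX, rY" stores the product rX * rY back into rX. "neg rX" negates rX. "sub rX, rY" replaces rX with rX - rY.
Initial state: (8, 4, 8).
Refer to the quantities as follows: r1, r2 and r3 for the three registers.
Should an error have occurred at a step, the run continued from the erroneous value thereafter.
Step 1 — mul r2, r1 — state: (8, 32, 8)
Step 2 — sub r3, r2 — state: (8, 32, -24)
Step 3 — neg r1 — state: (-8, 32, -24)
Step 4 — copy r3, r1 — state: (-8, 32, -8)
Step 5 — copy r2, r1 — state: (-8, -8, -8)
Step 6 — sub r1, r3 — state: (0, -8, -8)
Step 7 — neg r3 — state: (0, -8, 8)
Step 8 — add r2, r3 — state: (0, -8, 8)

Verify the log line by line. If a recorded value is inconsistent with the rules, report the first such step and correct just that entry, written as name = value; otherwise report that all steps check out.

step 8, r2 = 0

1. r2 = 4 * 8 = 32 (same as recorded)
2. r3 = 8 - 32 = -24 (consistent with the log)
3. r1 = -(8) = -8 (verified)
4. r3 = -8 (in agreement)
5. r2 = -8 (no discrepancy)
6. r1 = -8 - -8 = 0 (agrees with the log)
7. r3 = -(-8) = 8 (exactly as logged)
8. r2 = -8 + 8 = 0 (first mismatch against the log)
Conclusion: step 8 carries the first error; the entry should be r2 = 0.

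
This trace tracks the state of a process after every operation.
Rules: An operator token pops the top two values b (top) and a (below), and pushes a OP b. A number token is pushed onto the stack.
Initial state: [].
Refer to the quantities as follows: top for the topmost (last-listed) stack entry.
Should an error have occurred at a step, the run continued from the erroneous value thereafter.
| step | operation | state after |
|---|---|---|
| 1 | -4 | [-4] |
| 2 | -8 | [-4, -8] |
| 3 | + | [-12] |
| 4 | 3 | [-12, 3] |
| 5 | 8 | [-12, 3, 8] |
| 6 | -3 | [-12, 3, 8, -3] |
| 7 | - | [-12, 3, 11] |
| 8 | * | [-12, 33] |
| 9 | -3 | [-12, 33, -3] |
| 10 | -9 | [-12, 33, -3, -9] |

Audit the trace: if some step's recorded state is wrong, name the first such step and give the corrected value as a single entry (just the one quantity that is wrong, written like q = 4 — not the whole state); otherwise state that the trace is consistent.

no error

1. push -4: top = -4 (in agreement)
2. push -8: top = -8 (matches)
3. -4 + -8 = -12 (agrees with the trace)
4. push 3: top = 3 (matches)
5. push 8: top = 8 (matches)
6. push -3: top = -3 (checks out)
7. 8 - -3 = 11 (consistent with the trace)
8. 3 * 11 = 33 (consistent with the trace)
9. push -3: top = -3 (no discrepancy)
10. push -9: top = -9 (matches)
The whole run recomputes cleanly — no discrepancies.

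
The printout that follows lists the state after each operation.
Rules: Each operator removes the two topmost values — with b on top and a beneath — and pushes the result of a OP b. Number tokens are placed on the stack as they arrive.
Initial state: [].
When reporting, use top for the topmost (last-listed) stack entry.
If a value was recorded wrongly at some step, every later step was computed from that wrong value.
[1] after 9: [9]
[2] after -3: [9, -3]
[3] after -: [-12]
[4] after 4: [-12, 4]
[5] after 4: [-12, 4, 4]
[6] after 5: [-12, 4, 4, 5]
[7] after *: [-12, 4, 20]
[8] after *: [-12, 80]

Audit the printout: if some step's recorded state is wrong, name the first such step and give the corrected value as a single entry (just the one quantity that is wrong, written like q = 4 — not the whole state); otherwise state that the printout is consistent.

step 3, top = 12

Recomputing the run from the initial state:
step 1: [9]
step 2: [9, -3]
step 3: [12]
step 4: [12, 4]
step 5: [12, 4, 4]
step 6: [12, 4, 4, 5]
step 7: [12, 4, 20]
step 8: [12, 80]
The first disagreement with the printout is at step 3, where the value should be top = 12.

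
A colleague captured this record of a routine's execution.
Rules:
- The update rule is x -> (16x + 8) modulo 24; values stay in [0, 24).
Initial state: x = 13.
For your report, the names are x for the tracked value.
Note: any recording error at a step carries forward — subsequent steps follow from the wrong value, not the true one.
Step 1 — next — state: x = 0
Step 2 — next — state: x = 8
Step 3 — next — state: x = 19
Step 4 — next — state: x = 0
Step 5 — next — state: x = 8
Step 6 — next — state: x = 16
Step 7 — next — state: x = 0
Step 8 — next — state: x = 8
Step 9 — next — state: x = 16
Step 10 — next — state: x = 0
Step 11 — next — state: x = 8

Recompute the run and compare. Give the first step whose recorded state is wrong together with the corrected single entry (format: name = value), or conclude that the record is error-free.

Recomputing the run from the initial state:
step 1: x = 0
step 2: x = 8
step 3: x = 16
step 4: x = 0
step 5: x = 8
step 6: x = 16
step 7: x = 0
step 8: x = 8
step 9: x = 16
step 10: x = 0
step 11: x = 8
The first disagreement with the record is at step 3, where the value should be x = 16.

step 3, x = 16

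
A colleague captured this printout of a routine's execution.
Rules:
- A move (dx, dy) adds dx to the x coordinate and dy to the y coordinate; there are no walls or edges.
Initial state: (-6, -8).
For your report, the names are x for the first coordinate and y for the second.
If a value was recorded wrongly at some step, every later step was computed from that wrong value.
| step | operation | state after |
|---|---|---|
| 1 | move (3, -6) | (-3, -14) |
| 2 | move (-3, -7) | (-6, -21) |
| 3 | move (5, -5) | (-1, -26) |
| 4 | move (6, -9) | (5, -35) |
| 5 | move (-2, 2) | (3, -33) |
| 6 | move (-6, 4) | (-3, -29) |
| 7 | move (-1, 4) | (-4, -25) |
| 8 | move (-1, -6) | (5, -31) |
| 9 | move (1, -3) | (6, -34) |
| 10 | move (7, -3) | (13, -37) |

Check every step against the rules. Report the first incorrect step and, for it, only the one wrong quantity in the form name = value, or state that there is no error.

Recomputing the run from the initial state:
step 1: x = -3, y = -14
step 2: x = -6, y = -21
step 3: x = -1, y = -26
step 4: x = 5, y = -35
step 5: x = 3, y = -33
step 6: x = -3, y = -29
step 7: x = -4, y = -25
step 8: x = -5, y = -31
step 9: x = -4, y = -34
step 10: x = 3, y = -37
The first disagreement with the printout is at step 8, where the value should be x = -5.

step 8, x = -5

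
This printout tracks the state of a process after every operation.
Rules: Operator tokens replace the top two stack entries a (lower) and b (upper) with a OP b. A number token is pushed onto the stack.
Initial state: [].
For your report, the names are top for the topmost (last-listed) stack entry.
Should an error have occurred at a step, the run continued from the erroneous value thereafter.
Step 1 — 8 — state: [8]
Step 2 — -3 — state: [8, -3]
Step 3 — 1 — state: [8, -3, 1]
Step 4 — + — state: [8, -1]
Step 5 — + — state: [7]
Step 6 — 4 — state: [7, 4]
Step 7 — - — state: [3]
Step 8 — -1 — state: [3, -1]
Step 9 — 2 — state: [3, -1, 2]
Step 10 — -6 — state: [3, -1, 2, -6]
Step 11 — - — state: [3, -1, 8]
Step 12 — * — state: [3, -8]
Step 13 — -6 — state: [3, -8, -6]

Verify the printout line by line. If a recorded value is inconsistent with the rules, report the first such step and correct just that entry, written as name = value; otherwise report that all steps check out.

1. push 8: top = 8 (matches)
2. push -3: top = -3 (in agreement)
3. push 1: top = 1 (exactly as logged)
4. -3 + 1 = -2 (the printout disagrees here)
First incorrect step: 4; the correct value is top = -2.

step 4, top = -2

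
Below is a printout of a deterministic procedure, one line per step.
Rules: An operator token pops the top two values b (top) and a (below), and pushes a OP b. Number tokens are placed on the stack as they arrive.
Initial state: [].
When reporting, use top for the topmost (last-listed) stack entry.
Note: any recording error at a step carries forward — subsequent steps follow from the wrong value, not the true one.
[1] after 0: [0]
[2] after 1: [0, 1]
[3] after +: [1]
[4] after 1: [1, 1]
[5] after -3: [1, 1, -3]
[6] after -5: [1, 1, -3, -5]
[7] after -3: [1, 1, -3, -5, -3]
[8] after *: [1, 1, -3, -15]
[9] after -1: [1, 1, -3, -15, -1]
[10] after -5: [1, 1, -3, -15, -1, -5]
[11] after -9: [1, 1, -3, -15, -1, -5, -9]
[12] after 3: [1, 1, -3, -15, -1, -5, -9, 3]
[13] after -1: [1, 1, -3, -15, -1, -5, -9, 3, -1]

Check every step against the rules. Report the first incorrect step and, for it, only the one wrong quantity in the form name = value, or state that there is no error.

step 8, top = 15

Recomputing the run from the initial state:
step 1: [0]
step 2: [0, 1]
step 3: [1]
step 4: [1, 1]
step 5: [1, 1, -3]
step 6: [1, 1, -3, -5]
step 7: [1, 1, -3, -5, -3]
step 8: [1, 1, -3, 15]
step 9: [1, 1, -3, 15, -1]
step 10: [1, 1, -3, 15, -1, -5]
step 11: [1, 1, -3, 15, -1, -5, -9]
step 12: [1, 1, -3, 15, -1, -5, -9, 3]
step 13: [1, 1, -3, 15, -1, -5, -9, 3, -1]
The first disagreement with the printout is at step 8, where the value should be top = 15.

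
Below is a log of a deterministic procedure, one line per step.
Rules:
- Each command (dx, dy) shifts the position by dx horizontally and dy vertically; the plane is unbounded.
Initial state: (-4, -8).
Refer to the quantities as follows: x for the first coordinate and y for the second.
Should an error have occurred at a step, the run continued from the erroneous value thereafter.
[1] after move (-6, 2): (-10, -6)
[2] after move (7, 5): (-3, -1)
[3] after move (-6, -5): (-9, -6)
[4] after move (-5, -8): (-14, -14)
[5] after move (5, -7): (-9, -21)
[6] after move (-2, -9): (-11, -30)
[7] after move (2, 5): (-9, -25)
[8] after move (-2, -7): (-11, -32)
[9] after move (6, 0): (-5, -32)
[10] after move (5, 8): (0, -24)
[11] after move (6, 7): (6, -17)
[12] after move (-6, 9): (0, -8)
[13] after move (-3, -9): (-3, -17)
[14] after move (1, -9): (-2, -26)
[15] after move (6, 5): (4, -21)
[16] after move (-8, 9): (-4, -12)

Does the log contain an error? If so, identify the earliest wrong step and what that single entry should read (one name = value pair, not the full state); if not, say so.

Step 1: x = -4 + (-6) = -10, y = -8 + (2) = -6 — matches.
Step 2: x = -10 + (7) = -3, y = -6 + (5) = -1 — agrees with the log.
Step 3: x = -3 + (-6) = -9, y = -1 + (-5) = -6 — checks out.
Step 4: x = -9 + (-5) = -14, y = -6 + (-8) = -14 — confirmed correct.
Step 5: x = -14 + (5) = -9, y = -14 + (-7) = -21 — checks out.
Step 6: x = -9 + (-2) = -11, y = -21 + (-9) = -30 — verified.
Step 7: x = -11 + (2) = -9, y = -30 + (5) = -25 — matches.
Step 8: x = -9 + (-2) = -11, y = -25 + (-7) = -32 — exactly as logged.
Step 9: x = -11 + (6) = -5, y = -32 + (0) = -32 — checks out.
Step 10: x = -5 + (5) = 0, y = -32 + (8) = -24 — matches.
Step 11: x = 0 + (6) = 6, y = -24 + (7) = -17 — consistent with the log.
Step 12: x = 6 + (-6) = 0, y = -17 + (9) = -8 — exactly as logged.
Step 13: x = 0 + (-3) = -3, y = -8 + (-9) = -17 — same as recorded.
Step 14: x = -3 + (1) = -2, y = -17 + (-9) = -26 — in agreement.
Step 15: x = -2 + (6) = 4, y = -26 + (5) = -21 — matches.
Step 16: x = 4 + (-8) = -4, y = -21 + (9) = -12 — no discrepancy.
All steps check out; nothing to correct.

no error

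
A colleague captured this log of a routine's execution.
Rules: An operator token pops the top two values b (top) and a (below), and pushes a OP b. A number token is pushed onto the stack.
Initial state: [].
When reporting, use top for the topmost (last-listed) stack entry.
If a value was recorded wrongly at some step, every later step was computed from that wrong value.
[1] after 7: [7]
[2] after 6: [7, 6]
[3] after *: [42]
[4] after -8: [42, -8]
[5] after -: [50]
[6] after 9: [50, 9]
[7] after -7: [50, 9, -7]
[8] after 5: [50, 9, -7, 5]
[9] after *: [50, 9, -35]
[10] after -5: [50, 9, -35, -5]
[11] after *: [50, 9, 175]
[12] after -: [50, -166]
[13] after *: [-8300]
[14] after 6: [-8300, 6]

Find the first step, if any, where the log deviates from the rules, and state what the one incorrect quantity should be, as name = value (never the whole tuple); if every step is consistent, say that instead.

no error

Recomputing the run from the initial state:
step 1: [7]
step 2: [7, 6]
step 3: [42]
step 4: [42, -8]
step 5: [50]
step 6: [50, 9]
step 7: [50, 9, -7]
step 8: [50, 9, -7, 5]
step 9: [50, 9, -35]
step 10: [50, 9, -35, -5]
step 11: [50, 9, 175]
step 12: [50, -166]
step 13: [-8300]
step 14: [-8300, 6]
This matches the log at every step.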